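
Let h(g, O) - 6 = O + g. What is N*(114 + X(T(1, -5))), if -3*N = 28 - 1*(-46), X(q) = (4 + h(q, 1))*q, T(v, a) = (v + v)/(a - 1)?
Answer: -73556/27 ≈ -2724.3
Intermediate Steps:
T(v, a) = 2*v/(-1 + a) (T(v, a) = (2*v)/(-1 + a) = 2*v/(-1 + a))
h(g, O) = 6 + O + g (h(g, O) = 6 + (O + g) = 6 + O + g)
X(q) = q*(11 + q) (X(q) = (4 + (6 + 1 + q))*q = (4 + (7 + q))*q = (11 + q)*q = q*(11 + q))
N = -74/3 (N = -(28 - 1*(-46))/3 = -(28 + 46)/3 = -⅓*74 = -74/3 ≈ -24.667)
N*(114 + X(T(1, -5))) = -74*(114 + (2*1/(-1 - 5))*(11 + 2*1/(-1 - 5)))/3 = -74*(114 + (2*1/(-6))*(11 + 2*1/(-6)))/3 = -74*(114 + (2*1*(-⅙))*(11 + 2*1*(-⅙)))/3 = -74*(114 - (11 - ⅓)/3)/3 = -74*(114 - ⅓*32/3)/3 = -74*(114 - 32/9)/3 = -74/3*994/9 = -73556/27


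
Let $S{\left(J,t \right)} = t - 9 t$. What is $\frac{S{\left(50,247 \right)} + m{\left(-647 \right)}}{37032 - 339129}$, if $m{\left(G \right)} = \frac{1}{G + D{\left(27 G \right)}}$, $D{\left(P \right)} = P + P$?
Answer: $\frac{70315961}{10750121745} \approx 0.0065409$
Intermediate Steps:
$S{\left(J,t \right)} = - 8 t$
$D{\left(P \right)} = 2 P$
$m{\left(G \right)} = \frac{1}{55 G}$ ($m{\left(G \right)} = \frac{1}{G + 2 \cdot 27 G} = \frac{1}{G + 54 G} = \frac{1}{55 G}$)
$\frac{S{\left(50,247 \right)} + m{\left(-647 \right)}}{37032 - 339129} = \frac{\left(-8\right) 247 + \frac{1}{55 \left(-647\right)}}{37032 - 339129} = \frac{-1976 + \frac{1}{55} \left(- \frac{1}{647}\right)}{-302097} = \left(-1976 - \frac{1}{35585}\right) \left(- \frac{1}{302097}\right) = \left(- \frac{70315961}{35585}\right) \left(- \frac{1}{302097}\right) = \frac{70315961}{10750121745}$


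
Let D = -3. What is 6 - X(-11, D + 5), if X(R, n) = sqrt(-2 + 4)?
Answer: 6 - sqrt(2) ≈ 4.5858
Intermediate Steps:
X(R, n) = sqrt(2)
6 - X(-11, D + 5) = 6 - sqrt(2)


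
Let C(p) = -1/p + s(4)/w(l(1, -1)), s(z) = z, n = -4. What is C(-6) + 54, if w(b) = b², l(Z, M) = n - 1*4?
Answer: 2603/48 ≈ 54.229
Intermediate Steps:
l(Z, M) = -8 (l(Z, M) = -4 - 1*4 = -4 - 4 = -8)
C(p) = 1/16 - 1/p (C(p) = -1/p + 4/((-8)²) = -1/p + 4/64 = -1/p + 4*(1/64) = -1/p + 1/16 = 1/16 - 1/p)
C(-6) + 54 = (1/16)*(-16 - 6)/(-6) + 54 = (1/16)*(-⅙)*(-22) + 54 = 11/48 + 54 = 2603/48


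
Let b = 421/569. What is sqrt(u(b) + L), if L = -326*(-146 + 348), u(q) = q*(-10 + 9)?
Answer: I*sqrt(21320548921)/569 ≈ 256.62*I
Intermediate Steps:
b = 421/569 (b = 421*(1/569) = 421/569 ≈ 0.73989)
u(q) = -q (u(q) = q*(-1) = -q)
L = -65852 (L = -326*202 = -65852)
sqrt(u(b) + L) = sqrt(-1*421/569 - 65852) = sqrt(-421/569 - 65852) = sqrt(-37470209/569) = I*sqrt(21320548921)/569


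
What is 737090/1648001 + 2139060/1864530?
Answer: 163316647892/102424910151 ≈ 1.5945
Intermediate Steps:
737090/1648001 + 2139060/1864530 = 737090*(1/1648001) + 2139060*(1/1864530) = 737090/1648001 + 71302/62151 = 163316647892/102424910151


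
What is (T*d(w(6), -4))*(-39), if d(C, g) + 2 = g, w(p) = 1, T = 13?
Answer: 3042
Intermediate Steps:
d(C, g) = -2 + g
(T*d(w(6), -4))*(-39) = (13*(-2 - 4))*(-39) = (13*(-6))*(-39) = -78*(-39) = 3042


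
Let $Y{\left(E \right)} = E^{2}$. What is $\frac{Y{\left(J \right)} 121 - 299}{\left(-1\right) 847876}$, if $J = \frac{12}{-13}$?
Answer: $\frac{33107}{143291044} \approx 0.00023105$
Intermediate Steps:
$J = - \frac{12}{13}$ ($J = 12 \left(- \frac{1}{13}\right) = - \frac{12}{13} \approx -0.92308$)
$\frac{Y{\left(J \right)} 121 - 299}{\left(-1\right) 847876} = \frac{\left(- \frac{12}{13}\right)^{2} \cdot 121 - 299}{\left(-1\right) 847876} = \frac{\frac{144}{169} \cdot 121 - 299}{-847876} = \left(\frac{17424}{169} - 299\right) \left(- \frac{1}{847876}\right) = \left(- \frac{33107}{169}\right) \left(- \frac{1}{847876}\right) = \frac{33107}{143291044}$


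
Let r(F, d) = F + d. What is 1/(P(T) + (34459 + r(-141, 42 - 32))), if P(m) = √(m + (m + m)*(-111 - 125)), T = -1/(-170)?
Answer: 5835760/200329969751 - I*√80070/200329969751 ≈ 2.9131e-5 - 1.4125e-9*I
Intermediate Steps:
T = 1/170 (T = -1*(-1/170) = 1/170 ≈ 0.0058824)
P(m) = √471*√(-m) (P(m) = √(m + (2*m)*(-236)) = √(m - 472*m) = √(-471*m) = √471*√(-m))
1/(P(T) + (34459 + r(-141, 42 - 32))) = 1/(√471*√(-1*1/170) + (34459 + (-141 + (42 - 32)))) = 1/(√471*√(-1/170) + (34459 + (-141 + 10))) = 1/(√471*(I*√170/170) + (34459 - 131)) = 1/(I*√80070/170 + 34328) = 1/(34328 + I*√80070/170)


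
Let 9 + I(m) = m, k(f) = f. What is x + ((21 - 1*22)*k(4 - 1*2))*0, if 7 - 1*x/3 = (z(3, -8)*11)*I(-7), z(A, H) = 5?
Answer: 2661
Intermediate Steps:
I(m) = -9 + m
x = 2661 (x = 21 - 3*5*11*(-9 - 7) = 21 - 165*(-16) = 21 - 3*(-880) = 21 + 2640 = 2661)
x + ((21 - 1*22)*k(4 - 1*2))*0 = 2661 + ((21 - 1*22)*(4 - 1*2))*0 = 2661 + ((21 - 22)*(4 - 2))*0 = 2661 - 1*2*0 = 2661 - 2*0 = 2661 + 0 = 2661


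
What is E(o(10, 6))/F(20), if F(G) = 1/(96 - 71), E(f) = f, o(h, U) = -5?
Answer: -125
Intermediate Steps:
F(G) = 1/25
E(o(10, 6))/F(20) = -5/1/25 = -5*25 = -125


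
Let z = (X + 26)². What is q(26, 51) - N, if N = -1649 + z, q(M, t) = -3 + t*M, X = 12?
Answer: 1528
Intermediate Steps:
z = 1444 (z = (12 + 26)² = 38² = 1444)
q(M, t) = -3 + M*t
N = -205 (N = -1649 + 1444 = -205)
q(26, 51) - N = (-3 + 26*51) - 1*(-205) = (-3 + 1326) + 205 = 1323 + 205 = 1528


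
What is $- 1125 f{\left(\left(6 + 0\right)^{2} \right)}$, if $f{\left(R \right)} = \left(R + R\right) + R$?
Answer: $-121500$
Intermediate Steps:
$f{\left(R \right)} = 3 R$ ($f{\left(R \right)} = 2 R + R = 3 R$)
$- 1125 f{\left(\left(6 + 0\right)^{2} \right)} = - 1125 \cdot 3 \left(6 + 0\right)^{2} = - 1125 \cdot 3 \cdot 6^{2} = - 1125 \cdot 3 \cdot 36 = \left(-1125\right) 108 = -121500$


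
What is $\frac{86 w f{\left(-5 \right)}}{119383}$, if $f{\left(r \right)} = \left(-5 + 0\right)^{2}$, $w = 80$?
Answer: $\frac{172000}{119383} \approx 1.4407$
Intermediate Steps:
$f{\left(r \right)} = 25$ ($f{\left(r \right)} = \left(-5\right)^{2} = 25$)
$\frac{86 w f{\left(-5 \right)}}{119383} = \frac{86 \cdot 80 \cdot 25}{119383} = 6880 \cdot 25 \cdot \frac{1}{119383} = 172000 \cdot \frac{1}{119383} = \frac{172000}{119383}$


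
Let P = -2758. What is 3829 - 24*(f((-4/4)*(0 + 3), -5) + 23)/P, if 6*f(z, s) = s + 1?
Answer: 5280459/1379 ≈ 3829.2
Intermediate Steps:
f(z, s) = ⅙ + s/6 (f(z, s) = (s + 1)/6 = (1 + s)/6 = ⅙ + s/6)
3829 - 24*(f((-4/4)*(0 + 3), -5) + 23)/P = 3829 - 24*((⅙ + (⅙)*(-5)) + 23)/(-2758) = 3829 - 24*((⅙ - ⅚) + 23)*(-1)/2758 = 3829 - 24*(-⅔ + 23)*(-1)/2758 = 3829 - 24*(67/3)*(-1)/2758 = 3829 - 536*(-1)/2758 = 3829 - 1*(-268/1379) = 3829 + 268/1379 = 5280459/1379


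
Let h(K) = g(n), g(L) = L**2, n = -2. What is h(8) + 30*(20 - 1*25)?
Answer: -146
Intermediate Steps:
h(K) = 4 (h(K) = (-2)**2 = 4)
h(8) + 30*(20 - 1*25) = 4 + 30*(20 - 1*25) = 4 + 30*(20 - 25) = 4 + 30*(-5) = 4 - 150 = -146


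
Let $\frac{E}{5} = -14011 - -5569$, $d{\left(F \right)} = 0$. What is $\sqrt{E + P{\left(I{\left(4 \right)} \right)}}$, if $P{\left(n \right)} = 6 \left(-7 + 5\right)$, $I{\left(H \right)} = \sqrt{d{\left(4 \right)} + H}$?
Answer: $i \sqrt{42222} \approx 205.48 i$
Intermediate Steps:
$E = -42210$ ($E = 5 \left(-14011 - -5569\right) = 5 \left(-14011 + 5569\right) = 5 \left(-8442\right) = -42210$)
$I{\left(H \right)} = \sqrt{H}$ ($I{\left(H \right)} = \sqrt{0 + H} = \sqrt{H}$)
$P{\left(n \right)} = -12$ ($P{\left(n \right)} = 6 \left(-2\right) = -12$)
$\sqrt{E + P{\left(I{\left(4 \right)} \right)}} = \sqrt{-42210 - 12} = \sqrt{-42222} = i \sqrt{42222}$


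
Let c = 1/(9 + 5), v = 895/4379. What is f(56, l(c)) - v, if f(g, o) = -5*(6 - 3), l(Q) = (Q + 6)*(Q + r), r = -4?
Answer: -66580/4379 ≈ -15.204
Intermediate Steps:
v = 895/4379 (v = 895*(1/4379) = 895/4379 ≈ 0.20438)
c = 1/14 ≈ 0.071429
l(Q) = (-4 + Q)*(6 + Q) (l(Q) = (Q + 6)*(Q - 4) = (6 + Q)*(-4 + Q) = (-4 + Q)*(6 + Q))
f(g, o) = -15 (f(g, o) = -5*3 = -15)
f(56, l(c)) - v = -15 - 1*895/4379 = -15 - 895/4379 = -66580/4379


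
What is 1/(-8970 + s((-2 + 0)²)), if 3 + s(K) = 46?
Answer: -1/8927 ≈ -0.00011202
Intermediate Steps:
s(K) = 43 (s(K) = -3 + 46 = 43)
1/(-8970 + s((-2 + 0)²)) = 1/(-8970 + 43) = 1/(-8927) = -1/8927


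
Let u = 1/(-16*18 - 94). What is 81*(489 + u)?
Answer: 15130557/382 ≈ 39609.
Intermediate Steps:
u = -1/382 (u = 1/(-288 - 94) = 1/(-382) = -1/382 ≈ -0.0026178)
81*(489 + u) = 81*(489 - 1/382) = 81*(186797/382) = 15130557/382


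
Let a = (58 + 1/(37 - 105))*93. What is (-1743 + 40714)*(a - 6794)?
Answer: -3713663503/68 ≈ -5.4613e+7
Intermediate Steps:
a = 366699/68 (a = (58 + 1/(-68))*93 = (58 - 1/68)*93 = (3943/68)*93 = 366699/68 ≈ 5392.6)
(-1743 + 40714)*(a - 6794) = (-1743 + 40714)*(366699/68 - 6794) = 38971*(-95293/68) = -3713663503/68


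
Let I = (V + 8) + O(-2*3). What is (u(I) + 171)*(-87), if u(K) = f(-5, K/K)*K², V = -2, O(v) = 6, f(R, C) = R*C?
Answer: 47763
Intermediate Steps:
f(R, C) = C*R
I = 12 (I = (-2 + 8) + 6 = 6 + 6 = 12)
u(K) = -5*K² (u(K) = ((K/K)*(-5))*K² = (1*(-5))*K² = -5*K²)
(u(I) + 171)*(-87) = (-5*12² + 171)*(-87) = (-5*144 + 171)*(-87) = (-720 + 171)*(-87) = -549*(-87) = 47763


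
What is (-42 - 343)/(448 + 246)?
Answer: -385/694 ≈ -0.55476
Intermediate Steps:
(-42 - 343)/(448 + 246) = -385/694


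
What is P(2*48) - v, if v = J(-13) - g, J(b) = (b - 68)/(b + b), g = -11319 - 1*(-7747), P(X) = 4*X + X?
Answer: -80473/26 ≈ -3095.1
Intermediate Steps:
P(X) = 5*X
g = -3572 (g = -11319 + 7747 = -3572)
J(b) = (-68 + b)/(2*b) (J(b) = (-68 + b)/((2*b)) = (-68 + b)*(1/(2*b)) = (-68 + b)/(2*b))
v = 92953/26 (v = (½)*(-68 - 13)/(-13) - 1*(-3572) = (½)*(-1/13)*(-81) + 3572 = 81/26 + 3572 = 92953/26 ≈ 3575.1)
P(2*48) - v = 5*(2*48) - 1*92953/26 = 5*96 - 92953/26 = 480 - 92953/26 = -80473/26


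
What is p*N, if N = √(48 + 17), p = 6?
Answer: 6*√65 ≈ 48.374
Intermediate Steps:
N = √65 ≈ 8.0623
p*N = 6*√65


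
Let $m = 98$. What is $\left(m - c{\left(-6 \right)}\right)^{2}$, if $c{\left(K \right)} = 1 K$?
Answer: $10816$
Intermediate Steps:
$c{\left(K \right)} = K$
$\left(m - c{\left(-6 \right)}\right)^{2} = \left(98 - -6\right)^{2} = \left(98 + 6\right)^{2} = 104^{2} = 10816$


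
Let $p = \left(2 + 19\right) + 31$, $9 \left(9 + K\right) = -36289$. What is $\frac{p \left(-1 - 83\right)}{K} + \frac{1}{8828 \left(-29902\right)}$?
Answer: $\frac{5188689751351}{4800382756360} \approx 1.0809$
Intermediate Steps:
$K = - \frac{36370}{9}$ ($K = -9 + \frac{1}{9} \left(-36289\right) = -9 - \frac{36289}{9} = - \frac{36370}{9} \approx -4041.1$)
$p = 52$ ($p = 21 + 31 = 52$)
$\frac{p \left(-1 - 83\right)}{K} + \frac{1}{8828 \left(-29902\right)} = \frac{52 \left(-1 - 83\right)}{- \frac{36370}{9}} + \frac{1}{8828 \left(-29902\right)} = 52 \left(-84\right) \left(- \frac{9}{36370}\right) + \frac{1}{8828} \left(- \frac{1}{29902}\right) = \left(-4368\right) \left(- \frac{9}{36370}\right) - \frac{1}{263974856} = \frac{19656}{18185} - \frac{1}{263974856} = \frac{5188689751351}{4800382756360}$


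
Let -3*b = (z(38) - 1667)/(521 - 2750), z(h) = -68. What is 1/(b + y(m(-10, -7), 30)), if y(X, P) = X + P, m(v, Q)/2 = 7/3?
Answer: 6687/230081 ≈ 0.029064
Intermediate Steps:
m(v, Q) = 14/3 (m(v, Q) = 2*(7/3) = 14/3)
y(X, P) = P + X
b = -1735/6687 (b = -(-68 - 1667)/(3*(521 - 2750)) = -(-1735)/(3*(-2229)) = -(-1735)*(-1)/(3*2229) = -⅓*1735/2229 = -1735/6687 ≈ -0.25946)
1/(b + y(m(-10, -7), 30)) = 1/(-1735/6687 + (30 + 14/3)) = 1/(-1735/6687 + 104/3) = 1/(230081/6687) = 6687/230081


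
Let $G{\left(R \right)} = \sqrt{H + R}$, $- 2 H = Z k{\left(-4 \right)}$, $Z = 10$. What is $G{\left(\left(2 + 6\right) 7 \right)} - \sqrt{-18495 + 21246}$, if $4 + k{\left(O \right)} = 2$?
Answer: $\sqrt{66} - \sqrt{2751} \approx -44.326$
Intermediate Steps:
$k{\left(O \right)} = -2$ ($k{\left(O \right)} = -4 + 2 = -2$)
$H = 10$ ($H = - \frac{10 \left(-2\right)}{2} = \left(- \frac{1}{2}\right) \left(-20\right) = 10$)
$G{\left(R \right)} = \sqrt{10 + R}$
$G{\left(\left(2 + 6\right) 7 \right)} - \sqrt{-18495 + 21246} = \sqrt{10 + \left(2 + 6\right) 7} - \sqrt{-18495 + 21246} = \sqrt{10 + 8 \cdot 7} - \sqrt{2751} = \sqrt{10 + 56} - \sqrt{2751} = \sqrt{66} - \sqrt{2751}$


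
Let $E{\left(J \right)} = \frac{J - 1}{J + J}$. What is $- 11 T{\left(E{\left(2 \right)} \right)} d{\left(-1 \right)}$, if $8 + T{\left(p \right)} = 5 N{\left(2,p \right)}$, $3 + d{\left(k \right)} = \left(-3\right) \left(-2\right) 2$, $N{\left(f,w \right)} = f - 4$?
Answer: $1782$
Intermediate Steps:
$E{\left(J \right)} = \frac{-1 + J}{2 J}$
$N{\left(f,w \right)} = -4 + f$ ($N{\left(f,w \right)} = f - 4 = -4 + f$)
$d{\left(k \right)} = 9$ ($d{\left(k \right)} = -3 + \left(-3\right) \left(-2\right) 2 = -3 + 6 \cdot 2 = -3 + 12 = 9$)
$T{\left(p \right)} = -18$ ($T{\left(p \right)} = -8 + 5 \left(-4 + 2\right) = -8 + 5 \left(-2\right) = -8 - 10 = -18$)
$- 11 T{\left(E{\left(2 \right)} \right)} d{\left(-1 \right)} = \left(-11\right) \left(-18\right) 9 = 198 \cdot 9 = 1782$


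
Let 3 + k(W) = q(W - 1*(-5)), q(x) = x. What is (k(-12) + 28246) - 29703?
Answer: -1467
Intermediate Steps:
k(W) = 2 + W (k(W) = -3 + (W - 1*(-5)) = -3 + (W + 5) = -3 + (5 + W) = 2 + W)
(k(-12) + 28246) - 29703 = ((2 - 12) + 28246) - 29703 = (-10 + 28246) - 29703 = 28236 - 29703 = -1467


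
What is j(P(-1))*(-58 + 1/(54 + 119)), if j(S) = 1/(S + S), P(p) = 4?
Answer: -10033/1384 ≈ -7.2493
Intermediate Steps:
j(S) = 1/(2*S)
j(P(-1))*(-58 + 1/(54 + 119)) = ((½)/4)*(-58 + 1/(54 + 119)) = ((½)*(¼))*(-58 + 1/173) = (-58 + 1/173)/8 = (⅛)*(-10033/173) = -10033/1384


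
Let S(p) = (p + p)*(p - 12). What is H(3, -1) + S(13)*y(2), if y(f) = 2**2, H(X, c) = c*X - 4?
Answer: 97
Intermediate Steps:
H(X, c) = -4 + X*c (H(X, c) = X*c - 4 = -4 + X*c)
S(p) = 2*p*(-12 + p) (S(p) = (2*p)*(-12 + p) = 2*p*(-12 + p))
y(f) = 4
H(3, -1) + S(13)*y(2) = (-4 + 3*(-1)) + (2*13*(-12 + 13))*4 = (-4 - 3) + (2*13*1)*4 = -7 + 26*4 = -7 + 104 = 97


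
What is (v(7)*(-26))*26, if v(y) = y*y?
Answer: -33124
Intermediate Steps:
v(y) = y²
(v(7)*(-26))*26 = (7²*(-26))*26 = (49*(-26))*26 = -1274*26 = -33124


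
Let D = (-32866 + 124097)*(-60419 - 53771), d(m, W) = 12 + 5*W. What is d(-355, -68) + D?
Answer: -10417668218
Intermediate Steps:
D = -10417667890 (D = 91231*(-114190) = -10417667890)
d(-355, -68) + D = (12 + 5*(-68)) - 10417667890 = (12 - 340) - 10417667890 = -328 - 10417667890 = -10417668218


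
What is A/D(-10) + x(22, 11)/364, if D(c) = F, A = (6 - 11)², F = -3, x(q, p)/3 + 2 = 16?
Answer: -641/78 ≈ -8.2179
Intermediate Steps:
x(q, p) = 42 (x(q, p) = -6 + 3*16 = -6 + 48 = 42)
A = 25 (A = (-5)² = 25)
D(c) = -3
A/D(-10) + x(22, 11)/364 = 25/(-3) + 42/364 = 25*(-⅓) + 42*(1/364) = -25/3 + 3/26 = -641/78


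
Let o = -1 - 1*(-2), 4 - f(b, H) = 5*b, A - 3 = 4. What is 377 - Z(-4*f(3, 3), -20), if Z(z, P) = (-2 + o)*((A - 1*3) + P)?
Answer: 361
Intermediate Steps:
A = 7 (A = 3 + 4 = 7)
f(b, H) = 4 - 5*b
o = 1 (o = -1 + 2 = 1)
Z(z, P) = -4 - P (Z(z, P) = (-2 + 1)*((7 - 1*3) + P) = -((7 - 3) + P) = -(4 + P) = -4 - P)
377 - Z(-4*f(3, 3), -20) = 377 - (-4 - 1*(-20)) = 377 - (-4 + 20) = 377 - 1*16 = 377 - 16 = 361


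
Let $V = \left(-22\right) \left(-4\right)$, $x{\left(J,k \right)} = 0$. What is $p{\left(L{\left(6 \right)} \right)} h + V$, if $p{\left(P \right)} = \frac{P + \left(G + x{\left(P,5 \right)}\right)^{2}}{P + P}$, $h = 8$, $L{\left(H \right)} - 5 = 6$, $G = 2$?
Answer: $\frac{1028}{11} \approx 93.455$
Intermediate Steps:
$L{\left(H \right)} = 11$ ($L{\left(H \right)} = 5 + 6 = 11$)
$V = 88$
$p{\left(P \right)} = \frac{4 + P}{2 P}$ ($p{\left(P \right)} = \frac{P + \left(2 + 0\right)^{2}}{P + P} = \frac{P + 2^{2}}{2 P} = \left(P + 4\right) \frac{1}{2 P} = \left(4 + P\right) \frac{1}{2 P} = \frac{4 + P}{2 P}$)
$p{\left(L{\left(6 \right)} \right)} h + V = \frac{4 + 11}{2 \cdot 11} \cdot 8 + 88 = \frac{1}{2} \cdot \frac{1}{11} \cdot 15 \cdot 8 + 88 = \frac{15}{22} \cdot 8 + 88 = \frac{60}{11} + 88 = \frac{1028}{11}$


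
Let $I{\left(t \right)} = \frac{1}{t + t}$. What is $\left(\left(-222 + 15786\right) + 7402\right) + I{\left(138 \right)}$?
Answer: $\frac{6338617}{276} \approx 22966.0$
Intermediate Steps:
$I{\left(t \right)} = \frac{1}{2 t}$
$\left(\left(-222 + 15786\right) + 7402\right) + I{\left(138 \right)} = \left(\left(-222 + 15786\right) + 7402\right) + \frac{1}{2 \cdot 138} = \left(15564 + 7402\right) + \frac{1}{2} \cdot \frac{1}{138} = 22966 + \frac{1}{276} = \frac{6338617}{276}$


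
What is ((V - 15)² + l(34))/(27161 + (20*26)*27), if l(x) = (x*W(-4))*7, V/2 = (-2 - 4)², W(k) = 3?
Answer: 3963/41201 ≈ 0.096187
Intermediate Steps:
V = 72 (V = 2*(-2 - 4)² = 2*(-6)² = 2*36 = 72)
l(x) = 21*x (l(x) = (x*3)*7 = (3*x)*7 = 21*x)
((V - 15)² + l(34))/(27161 + (20*26)*27) = ((72 - 15)² + 21*34)/(27161 + (20*26)*27) = (57² + 714)/(27161 + 520*27) = (3249 + 714)/(27161 + 14040) = 3963/41201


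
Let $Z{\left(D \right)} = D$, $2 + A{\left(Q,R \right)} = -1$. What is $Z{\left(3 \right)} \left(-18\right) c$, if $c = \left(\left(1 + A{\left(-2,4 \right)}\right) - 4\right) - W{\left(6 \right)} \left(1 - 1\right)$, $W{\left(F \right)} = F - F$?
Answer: $324$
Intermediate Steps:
$A{\left(Q,R \right)} = -3$ ($A{\left(Q,R \right)} = -2 - 1 = -3$)
$W{\left(F \right)} = 0$
$c = -6$ ($c = \left(\left(1 - 3\right) - 4\right) - 0 \left(1 - 1\right) = \left(-2 - 4\right) - 0 \cdot 0 = -6 - 0 = -6 + 0 = -6$)
$Z{\left(3 \right)} \left(-18\right) c = 3 \left(-18\right) \left(-6\right) = \left(-54\right) \left(-6\right) = 324$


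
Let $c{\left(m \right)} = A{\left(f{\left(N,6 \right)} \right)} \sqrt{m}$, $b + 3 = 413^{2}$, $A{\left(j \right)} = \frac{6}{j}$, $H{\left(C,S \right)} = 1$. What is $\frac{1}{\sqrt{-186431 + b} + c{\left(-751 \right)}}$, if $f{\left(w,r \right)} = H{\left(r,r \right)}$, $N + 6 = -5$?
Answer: $- \frac{i}{\sqrt{15865} + 6 \sqrt{751}} \approx - 0.0034437 i$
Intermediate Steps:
$N = -11$ ($N = -6 - 5 = -11$)
$f{\left(w,r \right)} = 1$
$b = 170566$ ($b = -3 + 413^{2} = -3 + 170569 = 170566$)
$c{\left(m \right)} = 6 \sqrt{m}$ ($c{\left(m \right)} = \frac{6}{1} \sqrt{m} = 6 \cdot 1 \sqrt{m} = 6 \sqrt{m}$)
$\frac{1}{\sqrt{-186431 + b} + c{\left(-751 \right)}} = \frac{1}{\sqrt{-186431 + 170566} + 6 \sqrt{-751}} = \frac{1}{\sqrt{-15865} + 6 i \sqrt{751}} = \frac{1}{i \sqrt{15865} + 6 i \sqrt{751}}$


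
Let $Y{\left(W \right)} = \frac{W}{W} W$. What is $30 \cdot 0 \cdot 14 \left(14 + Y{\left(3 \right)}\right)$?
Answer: $0$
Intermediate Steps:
$Y{\left(W \right)} = W$ ($Y{\left(W \right)} = 1 W = W$)
$30 \cdot 0 \cdot 14 \left(14 + Y{\left(3 \right)}\right) = 30 \cdot 0 \cdot 14 \left(14 + 3\right) = 0 \cdot 14 \cdot 17 = 0 \cdot 238 = 0$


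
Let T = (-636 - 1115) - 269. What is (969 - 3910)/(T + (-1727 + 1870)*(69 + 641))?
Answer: -2941/99510 ≈ -0.029555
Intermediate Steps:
T = -2020 (T = -1751 - 269 = -2020)
(969 - 3910)/(T + (-1727 + 1870)*(69 + 641)) = (969 - 3910)/(-2020 + (-1727 + 1870)*(69 + 641)) = -2941/(-2020 + 143*710) = -2941/(-2020 + 101530) = -2941/99510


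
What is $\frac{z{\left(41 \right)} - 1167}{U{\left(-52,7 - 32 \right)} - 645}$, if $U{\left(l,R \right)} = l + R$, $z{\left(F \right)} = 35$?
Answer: $\frac{566}{361} \approx 1.5679$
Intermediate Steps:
$U{\left(l,R \right)} = R + l$
$\frac{z{\left(41 \right)} - 1167}{U{\left(-52,7 - 32 \right)} - 645} = \frac{35 - 1167}{\left(\left(7 - 32\right) - 52\right) - 645} = - \frac{1132}{\left(-25 - 52\right) - 645} = - \frac{1132}{-77 - 645} = - \frac{1132}{-722} = \left(-1132\right) \left(- \frac{1}{722}\right) = \frac{566}{361}$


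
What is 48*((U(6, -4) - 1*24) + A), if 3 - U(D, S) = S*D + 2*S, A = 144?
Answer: 7440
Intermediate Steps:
U(D, S) = 3 - 2*S - D*S (U(D, S) = 3 - (S*D + 2*S) = 3 - (D*S + 2*S) = 3 - (2*S + D*S) = 3 + (-2*S - D*S) = 3 - 2*S - D*S)
48*((U(6, -4) - 1*24) + A) = 48*(((3 - 2*(-4) - 1*6*(-4)) - 1*24) + 144) = 48*(((3 + 8 + 24) - 24) + 144) = 48*((35 - 24) + 144) = 48*(11 + 144) = 48*155 = 7440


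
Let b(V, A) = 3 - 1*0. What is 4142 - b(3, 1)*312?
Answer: 3206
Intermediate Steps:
b(V, A) = 3 (b(V, A) = 3 + 0 = 3)
4142 - b(3, 1)*312 = 4142 - 3*312 = 4142 - 1*936 = 4142 - 936 = 3206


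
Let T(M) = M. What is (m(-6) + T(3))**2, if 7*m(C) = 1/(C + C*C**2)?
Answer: 21724921/2414916 ≈ 8.9961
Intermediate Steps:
m(C) = 1/(7*(C + C**3)) (m(C) = 1/(7*(C + C*C**2)) = 1/(7*(C + C**3)))
(m(-6) + T(3))**2 = ((1/7)/(-6*(1 + (-6)**2)) + 3)**2 = ((1/7)*(-1/6)/(1 + 36) + 3)**2 = ((1/7)*(-1/6)/37 + 3)**2 = ((1/7)*(-1/6)*(1/37) + 3)**2 = (-1/1554 + 3)**2 = (4661/1554)**2 = 21724921/2414916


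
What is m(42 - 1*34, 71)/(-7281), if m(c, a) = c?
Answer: -8/7281 ≈ -0.0010988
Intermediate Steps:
m(42 - 1*34, 71)/(-7281) = (42 - 1*34)/(-7281) = (42 - 34)*(-1/7281) = 8*(-1/7281) = -8/7281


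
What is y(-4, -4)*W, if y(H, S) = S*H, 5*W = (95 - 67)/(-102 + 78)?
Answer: -56/15 ≈ -3.7333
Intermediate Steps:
W = -7/30 (W = ((95 - 67)/(-102 + 78))/5 = (28/(-24))/5 = (28*(-1/24))/5 = (⅕)*(-7/6) = -7/30 ≈ -0.23333)
y(H, S) = H*S
y(-4, -4)*W = -4*(-4)*(-7/30) = 16*(-7/30) = -56/15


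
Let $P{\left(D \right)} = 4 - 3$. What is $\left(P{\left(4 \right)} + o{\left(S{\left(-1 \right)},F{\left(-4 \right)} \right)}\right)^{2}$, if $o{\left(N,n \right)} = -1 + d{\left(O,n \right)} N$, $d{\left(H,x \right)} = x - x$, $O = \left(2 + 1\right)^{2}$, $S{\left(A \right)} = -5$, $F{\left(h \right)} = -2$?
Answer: $0$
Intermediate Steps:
$P{\left(D \right)} = 1$ ($P{\left(D \right)} = 4 - 3 = 1$)
$O = 9$ ($O = 3^{2} = 9$)
$d{\left(H,x \right)} = 0$
$o{\left(N,n \right)} = -1$ ($o{\left(N,n \right)} = -1 + 0 N = -1 + 0 = -1$)
$\left(P{\left(4 \right)} + o{\left(S{\left(-1 \right)},F{\left(-4 \right)} \right)}\right)^{2} = \left(1 - 1\right)^{2} = 0^{2} = 0$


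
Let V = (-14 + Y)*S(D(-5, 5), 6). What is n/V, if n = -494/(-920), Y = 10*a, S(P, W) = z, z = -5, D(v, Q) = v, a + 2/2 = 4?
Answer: -247/36800 ≈ -0.0067120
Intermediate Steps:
a = 3 (a = -1 + 4 = 3)
S(P, W) = -5
Y = 30 (Y = 10*3 = 30)
n = 247/460 (n = -494*(-1/920) = 247/460 ≈ 0.53696)
V = -80 (V = (-14 + 30)*(-5) = 16*(-5) = -80)
n/V = (247/460)/(-80) = (247/460)*(-1/80) = -247/36800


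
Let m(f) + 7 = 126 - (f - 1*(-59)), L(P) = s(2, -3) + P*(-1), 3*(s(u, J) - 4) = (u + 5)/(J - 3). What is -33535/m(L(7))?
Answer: -603630/1141 ≈ -529.04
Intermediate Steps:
s(u, J) = 4 + (5 + u)/(3*(-3 + J)) (s(u, J) = 4 + ((u + 5)/(J - 3))/3 = 4 + ((5 + u)/(-3 + J))/3 = 4 + (5 + u)/(3*(-3 + J)))
L(P) = 65/18 - P (L(P) = (-31 + 2 + 12*(-3))/(3*(-3 - 3)) + P*(-1) = (1/3)*(-31 + 2 - 36)/(-6) - P = (1/3)*(-1/6)*(-65) - P = 65/18 - P)
m(f) = 60 - f (m(f) = -7 + (126 - (f - 1*(-59))) = -7 + (126 - (f + 59)) = -7 + (126 - (59 + f)) = -7 + (126 + (-59 - f)) = -7 + (67 - f) = 60 - f)
-33535/m(L(7)) = -33535/(60 - (65/18 - 1*7)) = -33535/(60 - (65/18 - 7)) = -33535/(60 - 1*(-61/18)) = -33535/(60 + 61/18) = -33535/1141/18 = -33535*18/1141 = -603630/1141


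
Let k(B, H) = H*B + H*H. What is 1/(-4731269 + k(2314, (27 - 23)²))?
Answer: -1/4693989 ≈ -2.1304e-7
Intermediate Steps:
k(B, H) = H² + B*H (k(B, H) = B*H + H² = H² + B*H)
1/(-4731269 + k(2314, (27 - 23)²)) = 1/(-4731269 + (27 - 23)²*(2314 + (27 - 23)²)) = 1/(-4731269 + 4²*(2314 + 4²)) = 1/(-4731269 + 16*(2314 + 16)) = 1/(-4731269 + 16*2330) = 1/(-4731269 + 37280) = 1/(-4693989) = -1/4693989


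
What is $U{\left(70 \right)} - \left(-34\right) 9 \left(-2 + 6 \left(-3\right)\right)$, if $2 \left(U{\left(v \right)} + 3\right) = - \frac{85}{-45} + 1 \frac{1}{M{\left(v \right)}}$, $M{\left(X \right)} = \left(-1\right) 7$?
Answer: $- \frac{385694}{63} \approx -6122.1$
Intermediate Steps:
$M{\left(X \right)} = -7$
$U{\left(v \right)} = - \frac{134}{63}$ ($U{\left(v \right)} = -3 + \frac{- \frac{85}{-45} + 1 \frac{1}{-7}}{2} = -3 + \frac{\left(-85\right) \left(- \frac{1}{45}\right) + 1 \left(- \frac{1}{7}\right)}{2} = -3 + \frac{\frac{17}{9} - \frac{1}{7}}{2} = -3 + \frac{1}{2} \cdot \frac{110}{63} = -3 + \frac{55}{63} = - \frac{134}{63}$)
$U{\left(70 \right)} - \left(-34\right) 9 \left(-2 + 6 \left(-3\right)\right) = - \frac{134}{63} - \left(-34\right) 9 \left(-2 + 6 \left(-3\right)\right) = - \frac{134}{63} - - 306 \left(-2 - 18\right) = - \frac{134}{63} - \left(-306\right) \left(-20\right) = - \frac{134}{63} - 6120 = - \frac{385694}{63}$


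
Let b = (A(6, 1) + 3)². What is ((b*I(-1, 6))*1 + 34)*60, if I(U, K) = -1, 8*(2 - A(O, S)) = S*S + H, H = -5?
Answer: 225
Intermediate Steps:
A(O, S) = 21/8 - S²/8 (A(O, S) = 2 - (S*S - 5)/8 = 2 - (S² - 5)/8 = 2 - (-5 + S²)/8 = 2 + (5/8 - S²/8) = 21/8 - S²/8)
b = 121/4 (b = ((21/8 - ⅛*1²) + 3)² = ((21/8 - ⅛*1) + 3)² = ((21/8 - ⅛) + 3)² = (5/2 + 3)² = (11/2)² = 121/4 ≈ 30.250)
((b*I(-1, 6))*1 + 34)*60 = (((121/4)*(-1))*1 + 34)*60 = (-121/4*1 + 34)*60 = (-121/4 + 34)*60 = (15/4)*60 = 225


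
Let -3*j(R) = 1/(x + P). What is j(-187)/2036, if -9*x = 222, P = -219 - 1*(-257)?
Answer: -1/81440 ≈ -1.2279e-5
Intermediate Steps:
P = 38 (P = -219 + 257 = 38)
x = -74/3 (x = -⅑*222 = -74/3 ≈ -24.667)
j(R) = -1/40 (j(R) = -1/(3*(-74/3 + 38)) = -1/(3*40/3) = -⅓*3/40 = -1/40)
j(-187)/2036 = -1/40/2036 = -1/40*1/2036 = -1/81440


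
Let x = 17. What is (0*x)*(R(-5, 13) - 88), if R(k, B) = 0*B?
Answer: 0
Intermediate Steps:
R(k, B) = 0
(0*x)*(R(-5, 13) - 88) = (0*17)*(0 - 88) = 0*(-88) = 0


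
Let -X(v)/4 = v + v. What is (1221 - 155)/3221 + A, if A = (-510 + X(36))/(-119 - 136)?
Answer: 947396/273785 ≈ 3.4604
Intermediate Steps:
X(v) = -8*v (X(v) = -4*(v + v) = -8*v)
A = 266/85 (A = (-510 - 8*36)/(-119 - 136) = (-510 - 288)/(-255) = -798*(-1/255) = 266/85 ≈ 3.1294)
(1221 - 155)/3221 + A = (1221 - 155)/3221 + 266/85 = 1066*(1/3221) + 266/85 = 1066/3221 + 266/85 = 947396/273785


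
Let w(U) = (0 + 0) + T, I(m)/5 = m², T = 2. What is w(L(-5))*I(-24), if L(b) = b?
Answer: 5760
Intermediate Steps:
I(m) = 5*m²
w(U) = 2 (w(U) = (0 + 0) + 2 = 0 + 2 = 2)
w(L(-5))*I(-24) = 2*(5*(-24)²) = 2*(5*576) = 2*2880 = 5760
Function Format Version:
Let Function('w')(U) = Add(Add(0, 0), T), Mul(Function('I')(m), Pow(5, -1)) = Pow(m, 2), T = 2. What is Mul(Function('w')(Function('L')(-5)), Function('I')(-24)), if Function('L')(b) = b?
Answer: 5760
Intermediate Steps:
Function('I')(m) = Mul(5, Pow(m, 2))
Function('w')(U) = 2 (Function('w')(U) = Add(Add(0, 0), 2) = Add(0, 2) = 2)
Mul(Function('w')(Function('L')(-5)), Function('I')(-24)) = Mul(2, Mul(5, Pow(-24, 2))) = Mul(2, Mul(5, 576)) = Mul(2, 2880) = 5760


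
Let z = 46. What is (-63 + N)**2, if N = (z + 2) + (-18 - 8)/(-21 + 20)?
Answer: 121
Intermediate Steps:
N = 74 (N = (46 + 2) + (-18 - 8)/(-21 + 20) = 48 - 26/(-1) = 48 - 26*(-1) = 48 + 26 = 74)
(-63 + N)**2 = (-63 + 74)**2 = 11**2 = 121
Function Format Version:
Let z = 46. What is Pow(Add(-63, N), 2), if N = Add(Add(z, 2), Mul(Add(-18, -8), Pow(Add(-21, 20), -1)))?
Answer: 121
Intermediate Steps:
N = 74 (N = Add(Add(46, 2), Mul(Add(-18, -8), Pow(Add(-21, 20), -1))) = Add(48, Mul(-26, Pow(-1, -1))) = Add(48, Mul(-26, -1)) = Add(48, 26) = 74)
Pow(Add(-63, N), 2) = Pow(Add(-63, 74), 2) = Pow(11, 2) = 121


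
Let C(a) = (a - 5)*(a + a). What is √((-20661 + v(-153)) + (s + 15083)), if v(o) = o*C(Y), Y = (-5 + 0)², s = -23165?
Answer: I*√181743 ≈ 426.31*I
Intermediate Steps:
Y = 25 (Y = (-5)² = 25)
C(a) = 2*a*(-5 + a) (C(a) = (-5 + a)*(2*a) = 2*a*(-5 + a))
v(o) = 1000*o (v(o) = o*(2*25*(-5 + 25)) = o*(2*25*20) = o*1000 = 1000*o)
√((-20661 + v(-153)) + (s + 15083)) = √((-20661 + 1000*(-153)) + (-23165 + 15083)) = √((-20661 - 153000) - 8082) = √(-173661 - 8082) = √(-181743) = I*√181743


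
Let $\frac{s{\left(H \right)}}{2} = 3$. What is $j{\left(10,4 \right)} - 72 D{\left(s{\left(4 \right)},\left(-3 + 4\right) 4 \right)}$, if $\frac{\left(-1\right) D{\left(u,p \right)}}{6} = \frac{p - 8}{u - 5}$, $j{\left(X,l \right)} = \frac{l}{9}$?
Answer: $- \frac{15548}{9} \approx -1727.6$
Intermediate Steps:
$s{\left(H \right)} = 6$ ($s{\left(H \right)} = 2 \cdot 3 = 6$)
$j{\left(X,l \right)} = \frac{l}{9}$ ($j{\left(X,l \right)} = l \frac{1}{9} = \frac{l}{9}$)
$D{\left(u,p \right)} = - \frac{6 \left(-8 + p\right)}{-5 + u}$ ($D{\left(u,p \right)} = - 6 \frac{p - 8}{u - 5} = - 6 \frac{-8 + p}{-5 + u} = - \frac{6 \left(-8 + p\right)}{-5 + u}$)
$j{\left(10,4 \right)} - 72 D{\left(s{\left(4 \right)},\left(-3 + 4\right) 4 \right)} = \frac{1}{9} \cdot 4 - 72 \frac{6 \left(8 - \left(-3 + 4\right) 4\right)}{-5 + 6} = \frac{4}{9} - 72 \frac{6 \left(8 - 1 \cdot 4\right)}{1} = \frac{4}{9} - 72 \cdot 6 \cdot 1 \left(8 - 4\right) = \frac{4}{9} - 72 \cdot 6 \cdot 1 \cdot 4 = \frac{4}{9} - 1728 = - \frac{15548}{9}$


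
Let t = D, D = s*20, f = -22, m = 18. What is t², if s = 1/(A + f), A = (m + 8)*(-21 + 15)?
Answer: 100/7921 ≈ 0.012625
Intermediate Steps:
A = -156 (A = (18 + 8)*(-21 + 15) = 26*(-6) = -156)
s = -1/178 (s = 1/(-156 - 22) = 1/(-178) = -1/178 ≈ -0.0056180)
D = -10/89 (D = -1/178*20 = -10/89 ≈ -0.11236)
t = -10/89 ≈ -0.11236
t² = (-10/89)² = 100/7921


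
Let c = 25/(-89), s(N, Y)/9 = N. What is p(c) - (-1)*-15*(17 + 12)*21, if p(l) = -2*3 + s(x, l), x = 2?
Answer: -9123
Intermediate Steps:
s(N, Y) = 9*N
c = -25/89 (c = 25*(-1/89) = -25/89 ≈ -0.28090)
p(l) = 12 (p(l) = -2*3 + 9*2 = -6 + 18 = 12)
p(c) - (-1)*-15*(17 + 12)*21 = 12 - (-1)*-15*(17 + 12)*21 = 12 - (-1)*-15*29*21 = 12 - (-1)*(-435*21) = 12 - (-1)*(-9135) = 12 - 1*9135 = 12 - 9135 = -9123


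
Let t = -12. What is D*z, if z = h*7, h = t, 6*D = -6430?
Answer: 90020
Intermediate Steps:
D = -3215/3 (D = (⅙)*(-6430) = -3215/3 ≈ -1071.7)
h = -12
z = -84 (z = -12*7 = -84)
D*z = -3215/3*(-84) = 90020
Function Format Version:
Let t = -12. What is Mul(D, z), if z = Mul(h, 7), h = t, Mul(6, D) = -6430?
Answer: 90020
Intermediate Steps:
D = Rational(-3215, 3) (D = Mul(Rational(1, 6), -6430) = Rational(-3215, 3) ≈ -1071.7)
h = -12
z = -84 (z = Mul(-12, 7) = -84)
Mul(D, z) = Mul(Rational(-3215, 3), -84) = 90020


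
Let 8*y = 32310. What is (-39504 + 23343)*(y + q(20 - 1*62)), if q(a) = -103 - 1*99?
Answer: -248022867/4 ≈ -6.2006e+7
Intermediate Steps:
y = 16155/4 (y = (1/8)*32310 = 16155/4 ≈ 4038.8)
q(a) = -202 (q(a) = -103 - 99 = -202)
(-39504 + 23343)*(y + q(20 - 1*62)) = (-39504 + 23343)*(16155/4 - 202) = -16161*15347/4 = -248022867/4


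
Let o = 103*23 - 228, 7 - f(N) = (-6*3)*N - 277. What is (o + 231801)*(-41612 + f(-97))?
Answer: -10076817708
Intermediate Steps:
f(N) = 284 + 18*N (f(N) = 7 - ((-6*3)*N - 277) = 7 - (-18*N - 277) = 7 - (-277 - 18*N) = 7 + (277 + 18*N) = 284 + 18*N)
o = 2141 (o = 2369 - 228 = 2141)
(o + 231801)*(-41612 + f(-97)) = (2141 + 231801)*(-41612 + (284 + 18*(-97))) = 233942*(-41612 + (284 - 1746)) = 233942*(-41612 - 1462) = 233942*(-43074) = -10076817708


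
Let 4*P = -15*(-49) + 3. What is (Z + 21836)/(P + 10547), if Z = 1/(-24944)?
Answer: 544677183/267686536 ≈ 2.0348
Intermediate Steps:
Z = -1/24944 ≈ -4.0090e-5
P = 369/2 (P = (-15*(-49) + 3)/4 = (735 + 3)/4 = (¼)*738 = 369/2 ≈ 184.50)
(Z + 21836)/(P + 10547) = (-1/24944 + 21836)/(369/2 + 10547) = 544677183/(24944*(21463/2)) = (544677183/24944)*(2/21463) = 544677183/267686536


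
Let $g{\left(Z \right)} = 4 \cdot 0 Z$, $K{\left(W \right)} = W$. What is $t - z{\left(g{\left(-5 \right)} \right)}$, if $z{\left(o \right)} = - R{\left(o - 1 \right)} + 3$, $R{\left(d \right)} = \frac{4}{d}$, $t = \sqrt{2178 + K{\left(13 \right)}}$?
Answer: $-7 + \sqrt{2191} \approx 39.808$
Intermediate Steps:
$t = \sqrt{2191}$ ($t = \sqrt{2178 + 13} = \sqrt{2191} \approx 46.808$)
$g{\left(Z \right)} = 0$ ($g{\left(Z \right)} = 0 Z = 0$)
$z{\left(o \right)} = 3 - \frac{4}{-1 + o}$ ($z{\left(o \right)} = - \frac{4}{o - 1} + 3 = - \frac{4}{-1 + o} + 3 = 3 - \frac{4}{-1 + o}$)
$t - z{\left(g{\left(-5 \right)} \right)} = \sqrt{2191} - \frac{-7 + 3 \cdot 0}{-1 + 0} = \sqrt{2191} - \frac{-7 + 0}{-1} = \sqrt{2191} - \left(-1\right) \left(-7\right) = \sqrt{2191} - 7 = -7 + \sqrt{2191}$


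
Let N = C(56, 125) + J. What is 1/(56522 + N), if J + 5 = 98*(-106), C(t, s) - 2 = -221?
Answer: 1/45910 ≈ 2.1782e-5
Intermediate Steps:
C(t, s) = -219 (C(t, s) = 2 - 221 = -219)
J = -10393 (J = -5 + 98*(-106) = -5 - 10388 = -10393)
N = -10612 (N = -219 - 10393 = -10612)
1/(56522 + N) = 1/(56522 - 10612) = 1/45910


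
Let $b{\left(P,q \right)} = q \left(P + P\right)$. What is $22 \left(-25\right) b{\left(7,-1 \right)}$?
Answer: $7700$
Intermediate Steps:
$b{\left(P,q \right)} = 2 P q$ ($b{\left(P,q \right)} = q 2 P = 2 P q$)
$22 \left(-25\right) b{\left(7,-1 \right)} = 22 \left(-25\right) 2 \cdot 7 \left(-1\right) = \left(-550\right) \left(-14\right) = 7700$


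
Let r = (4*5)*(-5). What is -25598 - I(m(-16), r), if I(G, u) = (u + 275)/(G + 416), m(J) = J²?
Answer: -2457433/96 ≈ -25598.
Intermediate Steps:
r = -100 (r = 20*(-5) = -100)
I(G, u) = (275 + u)/(416 + G)
-25598 - I(m(-16), r) = -25598 - (275 - 100)/(416 + (-16)²) = -25598 - 175/(416 + 256) = -25598 - 175/672 = -25598 - 1*25/96 = -25598 - 25/96 = -2457433/96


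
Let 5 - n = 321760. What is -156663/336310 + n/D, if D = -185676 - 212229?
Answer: 54286903/158366190 ≈ 0.34279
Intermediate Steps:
n = -321755 (n = 5 - 1*321760 = 5 - 321760 = -321755)
D = -397905
-156663/336310 + n/D = -156663/336310 - 321755/(-397905) = -156663*1/336310 - 321755*(-1/397905) = -927/1990 + 64351/79581 = 54286903/158366190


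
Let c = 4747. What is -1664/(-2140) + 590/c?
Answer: 2290402/2539645 ≈ 0.90186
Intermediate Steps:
-1664/(-2140) + 590/c = -1664/(-2140) + 590/4747 = -1664*(-1/2140) + 590*(1/4747) = 416/535 + 590/4747 = 2290402/2539645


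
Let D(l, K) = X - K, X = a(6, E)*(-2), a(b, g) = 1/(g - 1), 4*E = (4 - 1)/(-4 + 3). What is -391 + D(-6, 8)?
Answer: -2785/7 ≈ -397.86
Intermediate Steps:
E = -¾ (E = ((4 - 1)/(-4 + 3))/4 = (3/(-1))/4 = (3*(-1))/4 = (¼)*(-3) = -¾ ≈ -0.75000)
a(b, g) = 1/(-1 + g)
X = 8/7 (X = -2/(-1 - ¾) = -2/(-7/4) = -4/7*(-2) = 8/7 ≈ 1.1429)
D(l, K) = 8/7 - K
-391 + D(-6, 8) = -391 + (8/7 - 1*8) = -391 + (8/7 - 8) = -391 - 48/7 = -2785/7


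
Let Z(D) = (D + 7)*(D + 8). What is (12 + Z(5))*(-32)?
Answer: -5376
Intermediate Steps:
Z(D) = (7 + D)*(8 + D)
(12 + Z(5))*(-32) = (12 + (56 + 5**2 + 15*5))*(-32) = (12 + (56 + 25 + 75))*(-32) = (12 + 156)*(-32) = 168*(-32) = -5376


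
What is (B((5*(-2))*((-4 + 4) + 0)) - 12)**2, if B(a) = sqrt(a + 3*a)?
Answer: 144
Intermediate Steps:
B(a) = 2*sqrt(a) (B(a) = sqrt(4*a) = 2*sqrt(a))
(B((5*(-2))*((-4 + 4) + 0)) - 12)**2 = (2*sqrt((5*(-2))*((-4 + 4) + 0)) - 12)**2 = (2*sqrt(-10*(0 + 0)) - 12)**2 = (2*sqrt(-10*0) - 12)**2 = (2*sqrt(0) - 12)**2 = (2*0 - 12)**2 = (0 - 12)**2 = (-12)**2 = 144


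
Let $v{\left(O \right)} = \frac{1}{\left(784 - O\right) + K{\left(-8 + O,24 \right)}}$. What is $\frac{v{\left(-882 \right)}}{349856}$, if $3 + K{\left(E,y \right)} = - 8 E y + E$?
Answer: $\frac{1}{60053831968} \approx 1.6652 \cdot 10^{-11}$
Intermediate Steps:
$K{\left(E,y \right)} = -3 + E - 8 E y$ ($K{\left(E,y \right)} = -3 + \left(- 8 E y + E\right) = -3 - \left(- E + 8 E y\right) = -3 + E - 8 E y$)
$v{\left(O \right)} = \frac{1}{2309 - 192 O}$ ($v{\left(O \right)} = \frac{1}{\left(784 - O\right) - \left(11 - O + 8 \left(-8 + O\right) 24\right)} = \frac{1}{\left(784 - O\right) - \left(-1525 + 191 O\right)} = \frac{1}{2309 - 192 O}$)
$\frac{v{\left(-882 \right)}}{349856} = \frac{\left(-1\right) \frac{1}{-2309 + 192 \left(-882\right)}}{349856} = - \frac{1}{-2309 - 169344} \cdot \frac{1}{349856} = - \frac{1}{-171653} \cdot \frac{1}{349856} = \left(-1\right) \left(- \frac{1}{171653}\right) \frac{1}{349856} = \frac{1}{171653} \cdot \frac{1}{349856} = \frac{1}{60053831968}$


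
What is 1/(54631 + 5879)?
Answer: 1/60510 ≈ 1.6526e-5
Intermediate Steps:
1/(54631 + 5879) = 1/60510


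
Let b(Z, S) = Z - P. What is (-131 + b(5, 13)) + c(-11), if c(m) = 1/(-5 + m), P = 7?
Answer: -2129/16 ≈ -133.06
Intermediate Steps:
b(Z, S) = -7 + Z (b(Z, S) = Z - 1*7 = Z - 7 = -7 + Z)
(-131 + b(5, 13)) + c(-11) = (-131 + (-7 + 5)) + 1/(-5 - 11) = (-131 - 2) + 1/(-16) = -133 - 1/16 = -2129/16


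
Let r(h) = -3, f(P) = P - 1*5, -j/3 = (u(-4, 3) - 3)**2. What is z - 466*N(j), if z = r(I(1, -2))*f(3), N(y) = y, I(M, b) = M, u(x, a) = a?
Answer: 6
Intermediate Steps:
j = 0 (j = -3*(3 - 3)**2 = -3*0**2 = -3*0 = 0)
f(P) = -5 + P (f(P) = P - 5 = -5 + P)
z = 6 (z = -3*(-5 + 3) = -3*(-2) = 6)
z - 466*N(j) = 6 - 466*0 = 6 + 0 = 6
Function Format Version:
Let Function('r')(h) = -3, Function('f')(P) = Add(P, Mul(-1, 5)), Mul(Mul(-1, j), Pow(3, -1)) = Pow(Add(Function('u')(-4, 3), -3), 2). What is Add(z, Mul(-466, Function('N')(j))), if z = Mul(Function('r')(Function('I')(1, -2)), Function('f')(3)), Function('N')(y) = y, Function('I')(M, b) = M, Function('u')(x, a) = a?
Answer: 6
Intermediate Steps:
j = 0 (j = Mul(-3, Pow(Add(3, -3), 2)) = Mul(-3, Pow(0, 2)) = Mul(-3, 0) = 0)
Function('f')(P) = Add(-5, P) (Function('f')(P) = Add(P, -5) = Add(-5, P))
z = 6 (z = Mul(-3, Add(-5, 3)) = Mul(-3, -2) = 6)
Add(z, Mul(-466, Function('N')(j))) = Add(6, Mul(-466, 0)) = Add(6, 0) = 6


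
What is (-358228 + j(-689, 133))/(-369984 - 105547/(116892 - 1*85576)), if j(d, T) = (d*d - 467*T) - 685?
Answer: -1681575252/11586524491 ≈ -0.14513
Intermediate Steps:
j(d, T) = -685 + d**2 - 467*T (j(d, T) = (d**2 - 467*T) - 685 = -685 + d**2 - 467*T)
(-358228 + j(-689, 133))/(-369984 - 105547/(116892 - 1*85576)) = (-358228 + (-685 + (-689)**2 - 467*133))/(-369984 - 105547/(116892 - 1*85576)) = (-358228 + (-685 + 474721 - 62111))/(-369984 - 105547/(116892 - 85576)) = (-358228 + 411925)/(-369984 - 105547/31316) = 53697/(-369984 - 105547*1/31316) = 53697/(-369984 - 105547/31316) = 53697/(-11586524491/31316) = 53697*(-31316/11586524491) = -1681575252/11586524491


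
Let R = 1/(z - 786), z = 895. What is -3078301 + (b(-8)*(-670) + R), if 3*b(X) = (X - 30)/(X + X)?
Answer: -4027111481/1308 ≈ -3.0788e+6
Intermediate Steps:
b(X) = (-30 + X)/(6*X) (b(X) = ((X - 30)/(X + X))/3 = ((-30 + X)/((2*X)))/3 = ((-30 + X)*(1/(2*X)))/3 = ((-30 + X)/(2*X))/3 = (-30 + X)/(6*X))
R = 1/109 (R = 1/(895 - 786) = 1/109 ≈ 0.0091743)
-3078301 + (b(-8)*(-670) + R) = -3078301 + (((⅙)*(-30 - 8)/(-8))*(-670) + 1/109) = -3078301 + (((⅙)*(-⅛)*(-38))*(-670) + 1/109) = -3078301 + ((19/24)*(-670) + 1/109) = -3078301 + (-6365/12 + 1/109) = -3078301 - 693773/1308 = -4027111481/1308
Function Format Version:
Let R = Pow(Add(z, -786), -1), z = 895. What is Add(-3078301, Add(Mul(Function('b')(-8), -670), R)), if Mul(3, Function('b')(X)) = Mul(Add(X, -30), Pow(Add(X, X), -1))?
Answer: Rational(-4027111481, 1308) ≈ -3.0788e+6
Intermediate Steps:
Function('b')(X) = Mul(Rational(1, 6), Pow(X, -1), Add(-30, X)) (Function('b')(X) = Mul(Rational(1, 3), Mul(Add(X, -30), Pow(Add(X, X), -1))) = Mul(Rational(1, 3), Mul(Add(-30, X), Pow(Mul(2, X), -1))) = Mul(Rational(1, 3), Mul(Add(-30, X), Mul(Rational(1, 2), Pow(X, -1)))) = Mul(Rational(1, 3), Mul(Rational(1, 2), Pow(X, -1), Add(-30, X))) = Mul(Rational(1, 6), Pow(X, -1), Add(-30, X)))
R = Rational(1, 109) (R = Pow(Add(895, -786), -1) = Pow(109, -1) = Rational(1, 109) ≈ 0.0091743)
Add(-3078301, Add(Mul(Function('b')(-8), -670), R)) = Add(-3078301, Add(Mul(Mul(Rational(1, 6), Pow(-8, -1), Add(-30, -8)), -670), Rational(1, 109))) = Add(-3078301, Add(Mul(Mul(Rational(1, 6), Rational(-1, 8), -38), -670), Rational(1, 109))) = Add(-3078301, Add(Mul(Rational(19, 24), -670), Rational(1, 109))) = Add(-3078301, Add(Rational(-6365, 12), Rational(1, 109))) = Add(-3078301, Rational(-693773, 1308)) = Rational(-4027111481, 1308)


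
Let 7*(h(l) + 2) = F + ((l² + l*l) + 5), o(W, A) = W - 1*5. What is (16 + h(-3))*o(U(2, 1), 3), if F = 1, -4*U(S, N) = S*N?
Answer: -671/7 ≈ -95.857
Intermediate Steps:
U(S, N) = -N*S/4 (U(S, N) = -S*N/4 = -N*S/4)
o(W, A) = -5 + W (o(W, A) = W - 5 = -5 + W)
h(l) = -8/7 + 2*l²/7 (h(l) = -2 + (1 + ((l² + l*l) + 5))/7 = -2 + (1 + ((l² + l²) + 5))/7 = -2 + (1 + (2*l² + 5))/7 = -2 + (1 + (5 + 2*l²))/7 = -2 + (6 + 2*l²)/7 = -2 + (6/7 + 2*l²/7) = -8/7 + 2*l²/7)
(16 + h(-3))*o(U(2, 1), 3) = (16 + (-8/7 + (2/7)*(-3)²))*(-5 - ¼*1*2) = (16 + (-8/7 + (2/7)*9))*(-5 - ½) = (16 + (-8/7 + 18/7))*(-11/2) = (16 + 10/7)*(-11/2) = (122/7)*(-11/2) = -671/7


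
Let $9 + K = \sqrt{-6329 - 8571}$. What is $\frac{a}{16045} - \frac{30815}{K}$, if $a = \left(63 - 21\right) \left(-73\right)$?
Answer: $\frac{4403908329}{240370145} + \frac{308150 i \sqrt{149}}{14981} \approx 18.321 + 251.08 i$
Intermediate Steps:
$a = -3066$ ($a = 42 \left(-73\right) = -3066$)
$K = -9 + 10 i \sqrt{149}$ ($K = -9 + \sqrt{-6329 - 8571} = -9 + \sqrt{-14900} = -9 + 10 i \sqrt{149} \approx -9.0 + 122.07 i$)
$\frac{a}{16045} - \frac{30815}{K} = - \frac{3066}{16045} - \frac{30815}{-9 + 10 i \sqrt{149}}$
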